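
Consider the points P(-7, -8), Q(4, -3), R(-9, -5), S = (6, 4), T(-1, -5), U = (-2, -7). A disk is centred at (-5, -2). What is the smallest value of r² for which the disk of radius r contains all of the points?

The required radius is the distance from (-5, -2) to the farthest point.
Squared distances: 40, 82, 25, 157, 25, 34.
Maximum is 157, attained at S.

157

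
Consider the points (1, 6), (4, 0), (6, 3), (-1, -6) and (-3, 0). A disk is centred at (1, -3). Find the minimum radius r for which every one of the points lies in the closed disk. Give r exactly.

9

The required radius is the distance from (1, -3) to the farthest point.
Squared distances: 81, 18, 61, 13, 25.
Maximum is 81, attained at (1, 6).
r = √81 = 9.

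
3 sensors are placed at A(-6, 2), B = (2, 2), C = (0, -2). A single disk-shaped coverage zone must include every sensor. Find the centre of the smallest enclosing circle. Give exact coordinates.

(-2, 1.5)

Side lengths²: AB² = 64, AC² = 52, BC² = 20.
Since AB² = 64 < 52 + 20 = 72, the triangle is acute, so the smallest enclosing circle is the circumcircle.
Circumcentre = (-2, 1.5), r² = 16.25.
Centre = (-2, 1.5).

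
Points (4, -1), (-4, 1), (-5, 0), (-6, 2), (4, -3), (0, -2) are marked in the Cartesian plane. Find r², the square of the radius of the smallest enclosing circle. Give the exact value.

The minimum enclosing circle of a finite set is fixed by two of the points (as a diameter) or three (as a circumcircle).
The farthest pair is (-6, 2)–(4, -3) with squared distance 125. The circle on this segment as diameter has centre (-1, -0.5) and r² = 125/4 = 31.25.
Check (4, -1): distance² to centre = 25.25 ≤ 31.25, so it lies inside.
All remaining points lie in this disk, and no smaller disk contains both endpoints, so this is the minimum enclosing circle.

31.25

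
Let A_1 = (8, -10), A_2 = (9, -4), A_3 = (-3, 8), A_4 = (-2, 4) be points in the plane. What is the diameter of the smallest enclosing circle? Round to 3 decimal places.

The minimum enclosing circle of a finite set is fixed by two of the points (as a diameter) or three (as a circumcircle).
The farthest pair is A_1–A_3 with squared distance 445. The circle on this segment as diameter has centre (2.5, -1) and r² = 445/4 = 111.25.
Check A_2: distance² to centre = 51.25 ≤ 111.25, so it lies inside.
All remaining points lie in this disk, and no smaller disk contains both endpoints, so this is the minimum enclosing circle.
Diameter = 2r = 2√(111.25) ≈ 21.095.

21.095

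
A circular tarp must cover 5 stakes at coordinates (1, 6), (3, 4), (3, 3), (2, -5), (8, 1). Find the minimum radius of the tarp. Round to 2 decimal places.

The minimum enclosing circle is determined by three boundary points: (1, 6), (2, -5), (8, 1).
Their circumcentre is (29/12, 7/12) with r² = 2257/72.
The farthest remaining point (3, 4) is at distance² 865/72 ≤ 2257/72.
r = √(2257/72) ≈ 5.60.

5.60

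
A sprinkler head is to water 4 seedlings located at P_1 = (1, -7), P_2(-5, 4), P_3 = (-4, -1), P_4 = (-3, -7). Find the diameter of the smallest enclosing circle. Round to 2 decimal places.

The farthest pair is P_1–P_2 with squared distance 157. The circle on this segment as diameter has centre (-2, -1.5) and r² = 157/4 = 39.25.
Check P_3: distance² to centre = 4.25 ≤ 39.25, so it lies inside.
All remaining points lie in this disk, and no smaller disk contains both endpoints, so this is the minimum enclosing circle.
Diameter = 2r = 2√(39.25) ≈ 12.53.

12.53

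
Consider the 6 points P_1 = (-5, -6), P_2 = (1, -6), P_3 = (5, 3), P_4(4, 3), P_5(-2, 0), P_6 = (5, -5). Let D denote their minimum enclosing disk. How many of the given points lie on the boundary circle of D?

By Welzl's lemma the MEC is supported by two points (diametrically opposite) or three points (on a circumcircle).
The farthest pair is P_1–P_3 with squared distance 181. The circle on this segment as diameter has centre (0, -1.5) and r² = 181/4 = 45.25.
Check P_2: distance² to centre = 21.25 ≤ 45.25, so it lies inside.
All remaining points lie in this disk, and no smaller disk contains both endpoints, so this is the minimum enclosing circle.
The points at distance exactly r from the centre are P_1, P_3 — 2 points.

2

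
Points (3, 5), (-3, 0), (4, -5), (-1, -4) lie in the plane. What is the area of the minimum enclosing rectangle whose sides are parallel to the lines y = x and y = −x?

In coordinates u = x + y, v = x − y the rectangle is axis-aligned; the map (x,y)→(u,v) scales areas by 2.
u-values: 8, -3, -1, -5; range = 8 − (-5) = 13.
v-values: -2, -3, 9, 3; range = 9 − (-3) = 12.
Area = (13 × 12) / 2 = 78.

78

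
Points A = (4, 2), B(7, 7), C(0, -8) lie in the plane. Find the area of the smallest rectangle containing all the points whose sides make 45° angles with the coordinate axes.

88

In coordinates u = x + y, v = x − y the rectangle is axis-aligned; the map (x,y)→(u,v) scales areas by 2.
u-values: 6, 14, -8; range = 14 − (-8) = 22.
v-values: 2, 0, 8; range = 8 − 0 = 8.
Area = (22 × 8) / 2 = 88.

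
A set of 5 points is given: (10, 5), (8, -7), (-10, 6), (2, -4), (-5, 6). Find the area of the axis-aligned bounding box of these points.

260

x ranges over [-10, 10], width 20.
y ranges over [-7, 6], height 13.
Area = 20 × 13 = 260.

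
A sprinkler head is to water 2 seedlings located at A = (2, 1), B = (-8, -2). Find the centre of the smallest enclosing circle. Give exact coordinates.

The smallest circle enclosing two points has them as diameter endpoints.
Centre = midpoint = (-3, -0.5); r² = |AB|²/4 = 109/4 = 27.25.
Centre = (-3, -0.5).

(-3, -0.5)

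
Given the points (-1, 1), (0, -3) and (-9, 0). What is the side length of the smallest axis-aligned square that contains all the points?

9

The bounding box has width 9 and height 4.
An axis-aligned square enclosing the set must have side ≥ max(width, height).
So the minimum side is max(9, 4) = 9.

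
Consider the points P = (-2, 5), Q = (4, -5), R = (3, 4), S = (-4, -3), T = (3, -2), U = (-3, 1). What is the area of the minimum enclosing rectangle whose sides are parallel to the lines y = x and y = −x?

In coordinates u = x + y, v = x − y the rectangle is axis-aligned; the map (x,y)→(u,v) scales areas by 2.
u-values: 3, -1, 7, -7, 1, -2; range = 7 − (-7) = 14.
v-values: -7, 9, -1, -1, 5, -4; range = 9 − (-7) = 16.
Area = (14 × 16) / 2 = 112.

112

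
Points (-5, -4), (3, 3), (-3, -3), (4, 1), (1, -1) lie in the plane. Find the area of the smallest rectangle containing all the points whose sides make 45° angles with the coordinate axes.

30

In coordinates u = x + y, v = x − y the rectangle is axis-aligned; the map (x,y)→(u,v) scales areas by 2.
u-values: -9, 6, -6, 5, 0; range = 6 − (-9) = 15.
v-values: -1, 0, 0, 3, 2; range = 3 − (-1) = 4.
Area = (15 × 4) / 2 = 30.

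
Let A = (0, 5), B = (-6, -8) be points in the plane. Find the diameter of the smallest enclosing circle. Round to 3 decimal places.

The smallest circle enclosing two points has them as diameter endpoints.
Centre = midpoint = (-3, -1.5); r² = |AB|²/4 = 205/4 = 51.25.
Diameter = 2r = 2√(51.25) ≈ 14.318.

14.318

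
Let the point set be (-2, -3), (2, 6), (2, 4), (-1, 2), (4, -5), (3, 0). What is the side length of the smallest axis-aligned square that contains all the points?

11

The bounding box has width 6 and height 11.
An axis-aligned square enclosing the set must have side ≥ max(width, height).
So the minimum side is max(6, 11) = 11.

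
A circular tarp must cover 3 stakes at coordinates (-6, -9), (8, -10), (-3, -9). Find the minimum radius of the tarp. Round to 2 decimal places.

Call the three points A, B, C in the order given.
Side lengths²: AB² = 197, AC² = 9, BC² = 122.
Since AB² = 197 ≥ 122 + 9 = 131, the angle opposite AB is not acute, so the smallest enclosing circle has AB as diameter.
Centre = midpoint of AB = (1, -9.5), r² = 197/4 = 49.25.
r = √(49.25) ≈ 7.02.

7.02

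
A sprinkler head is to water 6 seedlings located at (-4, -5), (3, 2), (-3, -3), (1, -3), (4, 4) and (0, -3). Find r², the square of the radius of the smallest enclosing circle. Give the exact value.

36.25

By Welzl's lemma the MEC is supported by two points (diametrically opposite) or three points (on a circumcircle).
The farthest pair is (-4, -5)–(4, 4) with squared distance 145. The circle on this segment as diameter has centre (0, -0.5) and r² = 145/4 = 36.25.
Check (3, 2): distance² to centre = 15.25 ≤ 36.25, so it lies inside.
All remaining points lie in this disk, and no smaller disk contains both endpoints, so this is the minimum enclosing circle.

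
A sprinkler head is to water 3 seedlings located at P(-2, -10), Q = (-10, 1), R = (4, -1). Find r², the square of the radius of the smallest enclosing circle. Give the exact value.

Side lengths²: PQ² = 185, PR² = 117, QR² = 200.
Since QR² = 200 < 185 + 117 = 302, the triangle is acute, so the smallest enclosing circle is the circumcircle.
Circumcentre = (-155/46, -119/46), r² = 60125/1058.

60125/1058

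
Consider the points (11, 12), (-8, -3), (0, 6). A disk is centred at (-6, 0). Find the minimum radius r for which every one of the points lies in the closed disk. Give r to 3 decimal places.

20.809

The required radius is the distance from (-6, 0) to the farthest point.
Squared distances: 433, 13, 72.
Maximum is 433, attained at (11, 12).
r = √433 ≈ 20.809.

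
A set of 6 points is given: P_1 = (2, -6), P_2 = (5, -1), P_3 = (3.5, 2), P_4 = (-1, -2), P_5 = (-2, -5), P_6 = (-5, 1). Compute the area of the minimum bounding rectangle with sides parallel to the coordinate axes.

80

x ranges over [-5, 5], width 10.
y ranges over [-6, 2], height 8.
Area = 10 × 8 = 80.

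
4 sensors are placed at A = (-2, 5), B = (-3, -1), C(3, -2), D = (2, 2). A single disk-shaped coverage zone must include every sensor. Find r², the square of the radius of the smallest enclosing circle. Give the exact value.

By Welzl's lemma the MEC is supported by two points (diametrically opposite) or three points (on a circumcircle).
The farthest pair is A–C with squared distance 74. The circle on this segment as diameter has centre (0.5, 1.5) and r² = 74/4 = 18.5.
Check B: distance² to centre = 18.5 ≤ 18.5, so it lies inside.
All remaining points lie in this disk, and no smaller disk contains both endpoints, so this is the minimum enclosing circle.

18.5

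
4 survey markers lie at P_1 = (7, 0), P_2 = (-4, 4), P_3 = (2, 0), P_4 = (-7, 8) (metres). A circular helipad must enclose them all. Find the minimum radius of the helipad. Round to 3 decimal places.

8.062

The farthest pair is P_1–P_4 with squared distance 260. The circle on this segment as diameter has centre (0, 4) and r² = 260/4 = 65.
Check P_2: distance² to centre = 16 ≤ 65, so it lies inside.
All remaining points lie in this disk, and no smaller disk contains both endpoints, so this is the minimum enclosing circle.
r = √65 ≈ 8.062.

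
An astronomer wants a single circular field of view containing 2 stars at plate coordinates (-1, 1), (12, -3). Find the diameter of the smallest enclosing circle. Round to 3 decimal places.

13.601

The smallest circle enclosing two points has them as diameter endpoints.
Centre = midpoint = (5.5, -1); r² = |(-1, 1)−(12, -3)|²/4 = 185/4 = 46.25.
Diameter = 2r = 2√(46.25) ≈ 13.601.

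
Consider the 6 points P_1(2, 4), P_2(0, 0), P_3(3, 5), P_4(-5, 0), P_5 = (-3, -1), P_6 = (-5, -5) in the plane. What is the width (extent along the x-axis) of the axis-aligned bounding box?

8

max x = 3, min x = -5, so width = 8.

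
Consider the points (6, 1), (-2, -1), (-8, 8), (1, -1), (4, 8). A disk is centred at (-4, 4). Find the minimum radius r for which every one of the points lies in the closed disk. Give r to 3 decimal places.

The required radius is the distance from (-4, 4) to the farthest point.
Squared distances: 109, 29, 32, 50, 80.
Maximum is 109, attained at (6, 1).
r = √109 ≈ 10.440.

10.440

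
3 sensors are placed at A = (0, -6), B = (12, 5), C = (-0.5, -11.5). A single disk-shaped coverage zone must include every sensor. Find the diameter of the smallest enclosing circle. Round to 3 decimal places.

Side lengths²: AB² = 265, AC² = 30.5, BC² = 428.5.
Since BC² = 428.5 ≥ 265 + 30.5 = 295.5, the angle opposite BC is not acute, so the smallest enclosing circle has BC as diameter.
Centre = midpoint of BC = (5.75, -3.25), r² = 428.5/4 = 107.125.
Diameter = 2r = 2√(107.125) ≈ 20.700.

20.700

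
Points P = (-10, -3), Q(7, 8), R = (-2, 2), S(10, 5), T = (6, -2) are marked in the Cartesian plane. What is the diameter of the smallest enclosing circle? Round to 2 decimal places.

By Welzl's lemma the MEC is supported by two points (diametrically opposite) or three points (on a circumcircle).
The farthest pair is P–S with squared distance 464. The circle on this segment as diameter has centre (0, 1) and r² = 464/4 = 116.
Check Q: distance² to centre = 98 ≤ 116, so it lies inside.
All remaining points lie in this disk, and no smaller disk contains both endpoints, so this is the minimum enclosing circle.
Diameter = 2r = 2√116 ≈ 21.54.

21.54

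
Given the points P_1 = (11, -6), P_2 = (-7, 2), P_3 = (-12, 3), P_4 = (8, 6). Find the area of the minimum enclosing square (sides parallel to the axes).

529

The bounding box has width 23 and height 12.
An axis-aligned square enclosing the set must have side ≥ max(width, height).
So the minimum side is max(23, 12) = 23.
Area = 23² = 529.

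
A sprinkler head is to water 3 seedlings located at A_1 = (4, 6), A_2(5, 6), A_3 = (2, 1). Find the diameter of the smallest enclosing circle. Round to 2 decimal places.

Side lengths²: A_1A_2² = 1, A_1A_3² = 29, A_2A_3² = 34.
Since A_2A_3² = 34 ≥ 29 + 1 = 30, the angle opposite A_2A_3 is not acute, so the smallest enclosing circle has A_2A_3 as diameter.
Centre = midpoint of A_2A_3 = (3.5, 3.5), r² = 34/4 = 8.5.
Diameter = 2r = 2√(8.5) ≈ 5.83.

5.83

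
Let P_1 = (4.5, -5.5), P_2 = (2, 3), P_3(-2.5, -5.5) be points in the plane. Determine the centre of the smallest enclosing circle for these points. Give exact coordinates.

Side lengths²: P_1P_2² = 78.5, P_1P_3² = 49, P_2P_3² = 92.5.
Since P_2P_3² = 92.5 < 78.5 + 49 = 127.5, the triangle is acute, so the smallest enclosing circle is the circumcircle.
Circumcentre = (1, -65/34), r² = 29045/1156.
Centre = (1, -65/34).

(1, -65/34)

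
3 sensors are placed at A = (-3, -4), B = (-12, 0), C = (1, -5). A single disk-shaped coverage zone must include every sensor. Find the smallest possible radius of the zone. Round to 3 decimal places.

Side lengths²: AB² = 97, AC² = 17, BC² = 194.
Since BC² = 194 ≥ 97 + 17 = 114, the angle opposite BC is not acute, so the smallest enclosing circle has BC as diameter.
Centre = midpoint of BC = (-5.5, -2.5), r² = 194/4 = 48.5.
r = √(48.5) ≈ 6.964.

6.964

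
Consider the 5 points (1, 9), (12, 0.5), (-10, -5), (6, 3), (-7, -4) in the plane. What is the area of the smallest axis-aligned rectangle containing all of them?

308

x ranges over [-10, 12], width 22.
y ranges over [-5, 9], height 14.
Area = 22 × 14 = 308.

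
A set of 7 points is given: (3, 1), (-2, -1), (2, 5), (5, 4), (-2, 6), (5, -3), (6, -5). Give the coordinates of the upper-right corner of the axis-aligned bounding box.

(6, 6)

x-range [-2, 6], y-range [-5, 6].
The upper-right corner is (6, 6).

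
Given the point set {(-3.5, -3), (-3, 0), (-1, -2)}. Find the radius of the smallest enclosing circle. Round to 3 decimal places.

Call the three points A, B, C in the order given.
Side lengths²: AB² = 9.25, AC² = 7.25, BC² = 8.
Since AB² = 9.25 < 8 + 7.25 = 15.25, the triangle is acute, so the smallest enclosing circle is the circumcircle.
Circumcentre = (-73/28, -45/28), r² = 1073/392.
r = √(1073/392) ≈ 1.654.

1.654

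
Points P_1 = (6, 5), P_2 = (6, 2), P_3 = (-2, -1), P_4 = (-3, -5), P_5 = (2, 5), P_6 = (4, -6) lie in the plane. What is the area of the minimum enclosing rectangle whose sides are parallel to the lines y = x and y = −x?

In coordinates u = x + y, v = x − y the rectangle is axis-aligned; the map (x,y)→(u,v) scales areas by 2.
u-values: 11, 8, -3, -8, 7, -2; range = 11 − (-8) = 19.
v-values: 1, 4, -1, 2, -3, 10; range = 10 − (-3) = 13.
Area = (19 × 13) / 2 = 123.5.

123.5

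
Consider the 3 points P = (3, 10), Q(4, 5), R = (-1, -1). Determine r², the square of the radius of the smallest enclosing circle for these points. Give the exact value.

34.25

Side lengths²: PQ² = 26, PR² = 137, QR² = 61.
Since PR² = 137 ≥ 61 + 26 = 87, the angle opposite PR is not acute, so the smallest enclosing circle has PR as diameter.
Centre = midpoint of PR = (1, 4.5), r² = 137/4 = 34.25.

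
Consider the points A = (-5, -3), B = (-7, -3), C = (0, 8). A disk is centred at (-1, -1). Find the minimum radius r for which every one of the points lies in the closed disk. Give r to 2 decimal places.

The required radius is the distance from (-1, -1) to the farthest point.
Squared distances: 20, 40, 82.
Maximum is 82, attained at C.
r = √82 ≈ 9.06.

9.06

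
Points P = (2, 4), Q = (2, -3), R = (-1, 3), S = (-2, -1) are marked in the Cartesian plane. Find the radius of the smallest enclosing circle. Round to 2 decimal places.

3.58

The minimum enclosing circle of a finite set is fixed by two of the points (as a diameter) or three (as a circumcircle).
The minimum enclosing circle is determined by three boundary points: P, Q, S.
Their circumcentre is (1.25, 0.5) with r² = 12.8125.
The farthest remaining point R is at distance² 11.3125 ≤ 12.8125.
r = √(12.8125) ≈ 3.58.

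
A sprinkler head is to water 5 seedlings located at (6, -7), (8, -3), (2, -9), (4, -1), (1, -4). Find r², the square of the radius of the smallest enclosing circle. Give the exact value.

By Welzl's lemma the MEC is supported by two points (diametrically opposite) or three points (on a circumcircle).
The minimum enclosing circle is determined by three boundary points: (8, -3), (2, -9), (4, -1).
Their circumcentre is (13/3, -16/3) with r² = 170/9.
The farthest remaining point (1, -4) is at distance² 116/9 ≤ 170/9.

170/9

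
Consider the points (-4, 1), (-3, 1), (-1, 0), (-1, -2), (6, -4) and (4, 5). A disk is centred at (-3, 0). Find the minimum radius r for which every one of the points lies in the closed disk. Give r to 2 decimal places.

9.85

The required radius is the distance from (-3, 0) to the farthest point.
Squared distances: 2, 1, 4, 8, 97, 74.
Maximum is 97, attained at (6, -4).
r = √97 ≈ 9.85.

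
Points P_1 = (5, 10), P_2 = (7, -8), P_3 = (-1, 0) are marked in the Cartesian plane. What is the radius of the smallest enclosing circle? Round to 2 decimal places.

Side lengths²: P_1P_2² = 328, P_1P_3² = 136, P_2P_3² = 128.
Since P_1P_2² = 328 ≥ 136 + 128 = 264, the angle opposite P_1P_2 is not acute, so the smallest enclosing circle has P_1P_2 as diameter.
Centre = midpoint of P_1P_2 = (6, 1), r² = 328/4 = 82.
r = √82 ≈ 9.06.

9.06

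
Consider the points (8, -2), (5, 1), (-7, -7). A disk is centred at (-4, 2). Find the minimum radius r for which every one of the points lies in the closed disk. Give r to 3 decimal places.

The required radius is the distance from (-4, 2) to the farthest point.
Squared distances: 160, 82, 90.
Maximum is 160, attained at (8, -2).
r = √160 ≈ 12.649.

12.649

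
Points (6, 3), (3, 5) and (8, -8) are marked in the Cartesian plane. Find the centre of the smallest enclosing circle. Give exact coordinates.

(5.5, -1.5)

Call the three points A, B, C in the order given.
Side lengths²: AB² = 13, AC² = 125, BC² = 194.
Since BC² = 194 ≥ 125 + 13 = 138, the angle opposite BC is not acute, so the smallest enclosing circle has BC as diameter.
Centre = midpoint of BC = (5.5, -1.5), r² = 194/4 = 48.5.
Centre = (5.5, -1.5).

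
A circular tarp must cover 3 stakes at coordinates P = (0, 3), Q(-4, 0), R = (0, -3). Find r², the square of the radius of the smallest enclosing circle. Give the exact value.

9.765625

Side lengths²: PQ² = 25, PR² = 36, QR² = 25.
Since PR² = 36 < 25 + 25 = 50, the triangle is acute, so the smallest enclosing circle is the circumcircle.
Circumcentre = (-0.875, 0), r² = 9.765625.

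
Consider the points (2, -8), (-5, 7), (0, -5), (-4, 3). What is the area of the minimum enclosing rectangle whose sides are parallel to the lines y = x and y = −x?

In coordinates u = x + y, v = x − y the rectangle is axis-aligned; the map (x,y)→(u,v) scales areas by 2.
u-values: -6, 2, -5, -1; range = 2 − (-6) = 8.
v-values: 10, -12, 5, -7; range = 10 − (-12) = 22.
Area = (8 × 22) / 2 = 88.

88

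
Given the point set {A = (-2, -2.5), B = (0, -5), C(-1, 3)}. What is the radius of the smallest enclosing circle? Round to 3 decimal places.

4.031

Side lengths²: AB² = 10.25, AC² = 31.25, BC² = 65.
Since BC² = 65 ≥ 31.25 + 10.25 = 41.5, the angle opposite BC is not acute, so the smallest enclosing circle has BC as diameter.
Centre = midpoint of BC = (-0.5, -1), r² = 65/4 = 16.25.
r = √(16.25) ≈ 4.031.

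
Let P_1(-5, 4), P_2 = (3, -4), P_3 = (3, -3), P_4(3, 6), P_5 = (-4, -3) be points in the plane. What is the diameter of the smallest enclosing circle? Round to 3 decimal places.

A smallest enclosing disk is always determined by at most three of the input points on its boundary.
The minimum enclosing circle is determined by three boundary points: P_1, P_2, P_4.
Their circumcentre is (0, 1) with r² = 34.
The farthest remaining point P_5 is at distance² 32 ≤ 34.
Diameter = 2r = 2√34 ≈ 11.662.

11.662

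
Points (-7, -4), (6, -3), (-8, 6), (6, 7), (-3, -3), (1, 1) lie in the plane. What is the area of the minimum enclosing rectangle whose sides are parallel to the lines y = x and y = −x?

In coordinates u = x + y, v = x − y the rectangle is axis-aligned; the map (x,y)→(u,v) scales areas by 2.
u-values: -11, 3, -2, 13, -6, 2; range = 13 − (-11) = 24.
v-values: -3, 9, -14, -1, 0, 0; range = 9 − (-14) = 23.
Area = (24 × 23) / 2 = 276.

276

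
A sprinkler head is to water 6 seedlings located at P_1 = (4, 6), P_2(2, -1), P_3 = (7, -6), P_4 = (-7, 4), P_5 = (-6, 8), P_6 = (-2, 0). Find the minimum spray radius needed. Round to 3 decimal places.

9.552

The farthest pair is P_3–P_5 with squared distance 365. The circle on this segment as diameter has centre (0.5, 1) and r² = 365/4 = 91.25.
Check P_1: distance² to centre = 37.25 ≤ 91.25, so it lies inside.
All remaining points lie in this disk, and no smaller disk contains both endpoints, so this is the minimum enclosing circle.
r = √(91.25) ≈ 9.552.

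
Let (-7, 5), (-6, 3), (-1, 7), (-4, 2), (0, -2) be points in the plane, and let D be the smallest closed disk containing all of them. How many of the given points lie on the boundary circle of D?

3

A smallest enclosing disk is always determined by at most three of the input points on its boundary.
The minimum enclosing circle is determined by three boundary points: (-7, 5), (-1, 7), (0, -2).
Their circumcentre is (-2.75, 2.25) with r² = 25.625.
The farthest remaining point (-6, 3) is at distance² 11.125 ≤ 25.625.
The points at distance exactly r from the centre are (-7, 5), (-1, 7), (0, -2) — 3 points.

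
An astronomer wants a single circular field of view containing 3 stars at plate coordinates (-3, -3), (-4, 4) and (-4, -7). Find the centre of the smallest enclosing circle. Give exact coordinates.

(-4, -1.5)

Call the three points A, B, C in the order given.
Side lengths²: AB² = 50, AC² = 17, BC² = 121.
Since BC² = 121 ≥ 50 + 17 = 67, the angle opposite BC is not acute, so the smallest enclosing circle has BC as diameter.
Centre = midpoint of BC = (-4, -1.5), r² = 121/4 = 30.25.
Centre = (-4, -1.5).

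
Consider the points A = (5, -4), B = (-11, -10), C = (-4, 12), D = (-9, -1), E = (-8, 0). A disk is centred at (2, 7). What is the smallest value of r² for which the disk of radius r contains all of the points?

The required radius is the distance from (2, 7) to the farthest point.
Squared distances: 130, 458, 61, 185, 149.
Maximum is 458, attained at B.

458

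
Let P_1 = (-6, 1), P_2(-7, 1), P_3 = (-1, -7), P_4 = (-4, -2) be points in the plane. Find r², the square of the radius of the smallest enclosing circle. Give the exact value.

By Welzl's lemma the MEC is supported by two points (diametrically opposite) or three points (on a circumcircle).
The farthest pair is P_2–P_3 with squared distance 100. The circle on this segment as diameter has centre (-4, -3) and r² = 100/4 = 25.
Check P_1: distance² to centre = 20 ≤ 25, so it lies inside.
All remaining points lie in this disk, and no smaller disk contains both endpoints, so this is the minimum enclosing circle.

25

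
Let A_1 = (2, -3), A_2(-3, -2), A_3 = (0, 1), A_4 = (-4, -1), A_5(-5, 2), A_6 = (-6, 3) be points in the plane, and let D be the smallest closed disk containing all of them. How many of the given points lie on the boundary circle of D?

By Welzl's lemma the MEC is supported by two points (diametrically opposite) or three points (on a circumcircle).
The farthest pair is A_1–A_6 with squared distance 100. The circle on this segment as diameter has centre (-2, 0) and r² = 100/4 = 25.
Check A_2: distance² to centre = 5 ≤ 25, so it lies inside.
All remaining points lie in this disk, and no smaller disk contains both endpoints, so this is the minimum enclosing circle.
The points at distance exactly r from the centre are A_1, A_6 — 2 points.

2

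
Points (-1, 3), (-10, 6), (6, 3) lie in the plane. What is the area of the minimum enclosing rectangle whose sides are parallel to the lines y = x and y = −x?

123.5

In coordinates u = x + y, v = x − y the rectangle is axis-aligned; the map (x,y)→(u,v) scales areas by 2.
u-values: 2, -4, 9; range = 9 − (-4) = 13.
v-values: -4, -16, 3; range = 3 − (-16) = 19.
Area = (13 × 19) / 2 = 123.5.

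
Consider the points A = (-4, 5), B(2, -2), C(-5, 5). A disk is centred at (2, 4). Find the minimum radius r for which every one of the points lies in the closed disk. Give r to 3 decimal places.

The required radius is the distance from (2, 4) to the farthest point.
Squared distances: 37, 36, 50.
Maximum is 50, attained at C.
r = √50 ≈ 7.071.

7.071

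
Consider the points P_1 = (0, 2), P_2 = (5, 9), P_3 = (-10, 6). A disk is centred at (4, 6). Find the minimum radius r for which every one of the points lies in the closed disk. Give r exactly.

14

The required radius is the distance from (4, 6) to the farthest point.
Squared distances: 32, 10, 196.
Maximum is 196, attained at P_3.
r = √196 = 14.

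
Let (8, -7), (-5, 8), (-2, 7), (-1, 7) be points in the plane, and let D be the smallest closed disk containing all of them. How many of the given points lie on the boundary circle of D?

2

A smallest enclosing disk is always determined by at most three of the input points on its boundary.
The farthest pair is (8, -7)–(-5, 8) with squared distance 394. The circle on this segment as diameter has centre (1.5, 0.5) and r² = 394/4 = 98.5.
Check (-2, 7): distance² to centre = 54.5 ≤ 98.5, so it lies inside.
All remaining points lie in this disk, and no smaller disk contains both endpoints, so this is the minimum enclosing circle.
The points at distance exactly r from the centre are (8, -7), (-5, 8) — 2 points.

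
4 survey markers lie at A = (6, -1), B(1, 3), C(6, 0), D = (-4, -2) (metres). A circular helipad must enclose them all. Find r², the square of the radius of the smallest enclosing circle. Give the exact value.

26

The minimum enclosing circle of a finite set is fixed by two of the points (as a diameter) or three (as a circumcircle).
The farthest pair is C–D with squared distance 104. The circle on this segment as diameter has centre (1, -1) and r² = 104/4 = 26.
Check A: distance² to centre = 25 ≤ 26, so it lies inside.
All remaining points lie in this disk, and no smaller disk contains both endpoints, so this is the minimum enclosing circle.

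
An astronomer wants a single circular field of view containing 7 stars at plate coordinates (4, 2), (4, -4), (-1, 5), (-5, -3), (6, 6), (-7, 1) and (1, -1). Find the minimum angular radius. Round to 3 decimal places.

7.151

The minimum enclosing circle is determined by three boundary points: (4, -4), (6, 6), (-7, 1).
Their circumcentre is (1/12, 119/60) with r² = 92053/1800.
The farthest remaining point (-5, -3) is at distance² 91213/1800 ≤ 92053/1800.
r = √(92053/1800) ≈ 7.151.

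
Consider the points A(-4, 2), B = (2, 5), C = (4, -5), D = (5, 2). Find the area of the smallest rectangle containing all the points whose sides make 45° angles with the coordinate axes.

67.5

In coordinates u = x + y, v = x − y the rectangle is axis-aligned; the map (x,y)→(u,v) scales areas by 2.
u-values: -2, 7, -1, 7; range = 7 − (-2) = 9.
v-values: -6, -3, 9, 3; range = 9 − (-6) = 15.
Area = (9 × 15) / 2 = 67.5.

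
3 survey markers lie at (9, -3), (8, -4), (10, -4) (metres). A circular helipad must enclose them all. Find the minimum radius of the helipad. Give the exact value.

Call the three points A, B, C in the order given.
Side lengths²: AB² = 2, AC² = 2, BC² = 4.
Since BC² = 4 ≥ 2 + 2 = 4, the angle opposite BC is not acute, so the smallest enclosing circle has BC as diameter.
Centre = midpoint of BC = (9, -4), r² = 4/4 = 1.
r = √1 = 1.

1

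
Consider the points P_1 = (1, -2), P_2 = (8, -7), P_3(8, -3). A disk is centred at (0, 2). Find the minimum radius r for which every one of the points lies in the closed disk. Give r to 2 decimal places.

The required radius is the distance from (0, 2) to the farthest point.
Squared distances: 17, 145, 89.
Maximum is 145, attained at P_2.
r = √145 ≈ 12.04.

12.04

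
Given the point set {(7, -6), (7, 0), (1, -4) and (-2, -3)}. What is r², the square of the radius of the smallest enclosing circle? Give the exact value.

A smallest enclosing disk is always determined by at most three of the input points on its boundary.
The minimum enclosing circle is determined by three boundary points: (7, -6), (7, 0), (-2, -3).
Their circumcentre is (3, -3) with r² = 25.
The farthest remaining point (1, -4) is at distance² 5 ≤ 25.

25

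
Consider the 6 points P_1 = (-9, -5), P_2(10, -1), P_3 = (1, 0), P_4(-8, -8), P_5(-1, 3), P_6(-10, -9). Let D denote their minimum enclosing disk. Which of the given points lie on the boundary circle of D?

P_2, P_6

A smallest enclosing disk is always determined by at most three of the input points on its boundary.
The farthest pair is P_2–P_6 with squared distance 464. The circle on this segment as diameter has centre (0, -5) and r² = 464/4 = 116.
Check P_1: distance² to centre = 81 ≤ 116, so it lies inside.
All remaining points lie in this disk, and no smaller disk contains both endpoints, so this is the minimum enclosing circle.
The points at distance exactly r from the centre are P_2, P_6 — 2 points.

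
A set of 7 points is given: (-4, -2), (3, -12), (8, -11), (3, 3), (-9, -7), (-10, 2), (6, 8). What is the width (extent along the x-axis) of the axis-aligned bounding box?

18

max x = 8, min x = -10, so width = 18.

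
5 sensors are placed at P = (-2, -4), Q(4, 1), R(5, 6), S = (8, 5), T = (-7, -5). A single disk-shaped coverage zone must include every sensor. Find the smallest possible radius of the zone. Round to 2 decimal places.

The minimum enclosing circle of a finite set is fixed by two of the points (as a diameter) or three (as a circumcircle).
The farthest pair is S–T with squared distance 325. The circle on this segment as diameter has centre (0.5, 0) and r² = 325/4 = 81.25.
Check P: distance² to centre = 22.25 ≤ 81.25, so it lies inside.
All remaining points lie in this disk, and no smaller disk contains both endpoints, so this is the minimum enclosing circle.
r = √(81.25) ≈ 9.01.

9.01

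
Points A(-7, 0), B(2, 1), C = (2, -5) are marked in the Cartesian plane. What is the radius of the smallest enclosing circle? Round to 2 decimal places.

Side lengths²: AB² = 82, AC² = 106, BC² = 36.
Since AC² = 106 < 82 + 36 = 118, the triangle is acute, so the smallest enclosing circle is the circumcircle.
Circumcentre = (-20/9, -2), r² = 2173/81.
r = √(2173/81) ≈ 5.18.

5.18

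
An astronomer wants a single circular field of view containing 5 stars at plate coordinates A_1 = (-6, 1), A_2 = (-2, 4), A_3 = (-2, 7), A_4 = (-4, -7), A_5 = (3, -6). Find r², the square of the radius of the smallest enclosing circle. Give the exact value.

By Welzl's lemma the MEC is supported by two points (diametrically opposite) or three points (on a circumcircle).
The minimum enclosing circle is determined by three boundary points: A_3, A_4, A_5.
Their circumcentre is (-67/48, -11/48) with r² = 60625/1152.
The farthest remaining point A_1 is at distance² 26161/1152 ≤ 60625/1152.

60625/1152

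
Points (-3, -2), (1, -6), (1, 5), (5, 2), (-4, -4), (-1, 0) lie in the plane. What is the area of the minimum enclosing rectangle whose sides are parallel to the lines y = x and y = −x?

In coordinates u = x + y, v = x − y the rectangle is axis-aligned; the map (x,y)→(u,v) scales areas by 2.
u-values: -5, -5, 6, 7, -8, -1; range = 7 − (-8) = 15.
v-values: -1, 7, -4, 3, 0, -1; range = 7 − (-4) = 11.
Area = (15 × 11) / 2 = 82.5.

82.5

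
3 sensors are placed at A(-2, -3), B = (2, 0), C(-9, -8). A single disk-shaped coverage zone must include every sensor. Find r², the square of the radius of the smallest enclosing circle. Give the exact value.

Side lengths²: AB² = 25, AC² = 74, BC² = 185.
Since BC² = 185 ≥ 74 + 25 = 99, the angle opposite BC is not acute, so the smallest enclosing circle has BC as diameter.
Centre = midpoint of BC = (-3.5, -4), r² = 185/4 = 46.25.

46.25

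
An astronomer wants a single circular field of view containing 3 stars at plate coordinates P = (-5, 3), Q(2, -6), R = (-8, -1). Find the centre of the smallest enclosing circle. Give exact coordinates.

Side lengths²: PQ² = 130, PR² = 25, QR² = 125.
Since PQ² = 130 < 125 + 25 = 150, the triangle is acute, so the smallest enclosing circle is the circumcircle.
Circumcentre = (-51/22, -47/22), r² = 8125/242.
Centre = (-51/22, -47/22).

(-51/22, -47/22)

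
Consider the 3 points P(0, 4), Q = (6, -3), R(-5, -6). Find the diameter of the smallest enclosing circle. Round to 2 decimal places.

12.37

Side lengths²: PQ² = 85, PR² = 125, QR² = 130.
Since QR² = 130 < 125 + 85 = 210, the triangle is acute, so the smallest enclosing circle is the circumcircle.
Circumcentre = (-5/38, -83/38), r² = 27625/722.
Diameter = 2r = 2√(27625/722) ≈ 12.37.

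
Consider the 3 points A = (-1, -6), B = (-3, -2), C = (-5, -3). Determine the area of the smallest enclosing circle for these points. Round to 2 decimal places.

Side lengths²: AB² = 20, AC² = 25, BC² = 5.
Since AC² = 25 ≥ 20 + 5 = 25, the angle opposite AC is not acute, so the smallest enclosing circle has AC as diameter.
Centre = midpoint of AC = (-3, -4.5), r² = 25/4 = 6.25.
Area = π·r² = π·6.25 ≈ 19.63.

19.63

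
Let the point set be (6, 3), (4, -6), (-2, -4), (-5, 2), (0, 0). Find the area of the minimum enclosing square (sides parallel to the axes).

The bounding box has width 11 and height 9.
An axis-aligned square enclosing the set must have side ≥ max(width, height).
So the minimum side is max(11, 9) = 11.
Area = 11² = 121.

121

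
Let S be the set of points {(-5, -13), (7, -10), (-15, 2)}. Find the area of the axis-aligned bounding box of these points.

x ranges over [-15, 7], width 22.
y ranges over [-13, 2], height 15.
Area = 22 × 15 = 330.

330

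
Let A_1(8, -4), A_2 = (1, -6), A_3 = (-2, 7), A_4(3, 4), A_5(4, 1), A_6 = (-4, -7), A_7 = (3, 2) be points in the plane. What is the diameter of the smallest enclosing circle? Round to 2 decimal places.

16.05

By Welzl's lemma the MEC is supported by two points (diametrically opposite) or three points (on a circumcircle).
The minimum enclosing circle is determined by three boundary points: A_1, A_3, A_6.
Their circumcentre is (41/54, -29/54) with r² = 93925/1458.
The farthest remaining point A_2 is at distance² 43597/1458 ≤ 93925/1458.
Diameter = 2r = 2√(93925/1458) ≈ 16.05.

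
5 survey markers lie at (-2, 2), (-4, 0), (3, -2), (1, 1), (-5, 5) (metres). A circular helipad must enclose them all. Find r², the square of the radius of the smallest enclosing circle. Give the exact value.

By Welzl's lemma the MEC is supported by two points (diametrically opposite) or three points (on a circumcircle).
The farthest pair is (3, -2)–(-5, 5) with squared distance 113. The circle on this segment as diameter has centre (-1, 1.5) and r² = 113/4 = 28.25.
Check (-2, 2): distance² to centre = 1.25 ≤ 28.25, so it lies inside.
All remaining points lie in this disk, and no smaller disk contains both endpoints, so this is the minimum enclosing circle.

28.25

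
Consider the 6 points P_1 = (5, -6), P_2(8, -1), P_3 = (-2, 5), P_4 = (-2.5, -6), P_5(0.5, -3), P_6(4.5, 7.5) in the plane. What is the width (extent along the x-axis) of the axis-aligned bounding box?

10.5

max x = 8, min x = -2.5, so width = 10.5.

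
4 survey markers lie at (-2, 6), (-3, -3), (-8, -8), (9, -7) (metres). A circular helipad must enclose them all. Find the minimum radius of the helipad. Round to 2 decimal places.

By Welzl's lemma the MEC is supported by two points (diametrically opposite) or three points (on a circumcircle).
The minimum enclosing circle is determined by three boundary points: (-2, 6), (-8, -8), (9, -7).
Their circumcentre is (0.25, -3.25) with r² = 90.625.
The farthest remaining point (-3, -3) is at distance² 10.625 ≤ 90.625.
r = √(90.625) ≈ 9.52.

9.52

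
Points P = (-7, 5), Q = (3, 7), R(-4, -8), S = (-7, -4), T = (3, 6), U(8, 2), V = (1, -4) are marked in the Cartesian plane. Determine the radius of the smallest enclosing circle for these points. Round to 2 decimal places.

A smallest enclosing disk is always determined by at most three of the input points on its boundary.
The minimum enclosing circle is determined by three boundary points: P, R, U.
Their circumcentre is (-8/31, -9/31) with r² = 70577/961.
The farthest remaining point Q is at distance² 61277/961 ≤ 70577/961.
r = √(70577/961) ≈ 8.57.

8.57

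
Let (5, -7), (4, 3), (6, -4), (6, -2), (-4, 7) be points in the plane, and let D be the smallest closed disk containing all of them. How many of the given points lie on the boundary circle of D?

2

A smallest enclosing disk is always determined by at most three of the input points on its boundary.
The farthest pair is (5, -7)–(-4, 7) with squared distance 277. The circle on this segment as diameter has centre (0.5, 0) and r² = 277/4 = 69.25.
Check (4, 3): distance² to centre = 21.25 ≤ 69.25, so it lies inside.
All remaining points lie in this disk, and no smaller disk contains both endpoints, so this is the minimum enclosing circle.
The points at distance exactly r from the centre are (5, -7), (-4, 7) — 2 points.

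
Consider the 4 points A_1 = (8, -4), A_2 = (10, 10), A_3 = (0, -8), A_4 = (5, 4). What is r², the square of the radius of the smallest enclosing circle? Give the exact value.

A smallest enclosing disk is always determined by at most three of the input points on its boundary.
The farthest pair is A_2–A_3 with squared distance 424. The circle on this segment as diameter has centre (5, 1) and r² = 424/4 = 106.
Check A_1: distance² to centre = 34 ≤ 106, so it lies inside.
All remaining points lie in this disk, and no smaller disk contains both endpoints, so this is the minimum enclosing circle.

106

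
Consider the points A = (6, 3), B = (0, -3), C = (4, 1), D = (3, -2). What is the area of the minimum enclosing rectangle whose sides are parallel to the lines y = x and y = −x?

12

In coordinates u = x + y, v = x − y the rectangle is axis-aligned; the map (x,y)→(u,v) scales areas by 2.
u-values: 9, -3, 5, 1; range = 9 − (-3) = 12.
v-values: 3, 3, 3, 5; range = 5 − 3 = 2.
Area = (12 × 2) / 2 = 12.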